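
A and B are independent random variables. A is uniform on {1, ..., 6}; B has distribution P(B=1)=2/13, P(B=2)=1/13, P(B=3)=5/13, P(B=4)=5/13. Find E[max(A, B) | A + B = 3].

P(A + B = 3) = 1/26.
Summing max(A,B)·P(x,y) over outcomes with A + B = 3 gives 1/13.
E[max(A, B) | A + B = 3] = (1/13) / (1/26) = 2.

2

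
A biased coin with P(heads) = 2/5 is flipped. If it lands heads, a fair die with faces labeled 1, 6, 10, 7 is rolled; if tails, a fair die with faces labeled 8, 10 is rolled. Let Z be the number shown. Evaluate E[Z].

39/5

E[Z | heads] = (1+6+10+7)/4 = 6.
E[Z | tails] = (8+10)/2 = 9.
By the law of total expectation,
E[Z] = (2/5)·(6) + (3/5)·(9) = 39/5.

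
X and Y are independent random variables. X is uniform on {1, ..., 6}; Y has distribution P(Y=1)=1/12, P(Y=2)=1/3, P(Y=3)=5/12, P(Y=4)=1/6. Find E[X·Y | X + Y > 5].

P(X + Y > 5) = 11/18.
Summing XY·P(x,y) over outcomes with X + Y > 5 gives 187/24.
E[X·Y | X + Y > 5] = (187/24) / (11/18) = 51/4.

51/4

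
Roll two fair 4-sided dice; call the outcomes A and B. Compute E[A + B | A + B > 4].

Outcomes with A + B > 4: (1,4), (2,3), (2,4), (3,2), (3,3), (3,4), (4,1), (4,2), (4,3), (4,4), each with probability 1/16.
E[A + B | A + B > 4] = (5 + 5 + 6 + 5 + 6 + 7 + 5 + 6 + 7 + 8) / 10 = 6.

6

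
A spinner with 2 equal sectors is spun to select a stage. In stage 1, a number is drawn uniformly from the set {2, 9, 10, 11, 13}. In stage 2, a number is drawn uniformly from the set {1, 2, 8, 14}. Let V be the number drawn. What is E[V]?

E[V | stage 1] = (2+9+10+11+13)/5 = 9.
E[V | stage 2] = (1+2+8+14)/4 = 25/4.
By the law of total expectation,
E[V] = (1/2)·(9) + (1/2)·(25/4) = 61/8.

61/8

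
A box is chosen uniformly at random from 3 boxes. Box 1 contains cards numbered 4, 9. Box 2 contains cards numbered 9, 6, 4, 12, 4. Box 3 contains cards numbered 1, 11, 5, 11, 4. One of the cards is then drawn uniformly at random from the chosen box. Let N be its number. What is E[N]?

E[N | box 1] = (4+9)/2 = 13/2.
E[N | box 2] = (9+6+4+12+4)/5 = 7.
E[N | box 3] = (1+11+5+11+4)/5 = 32/5.
By the law of total expectation,
E[N] = (1/3)·(13/2) + (1/3)·(7) + (1/3)·(32/5) = 199/30.

199/30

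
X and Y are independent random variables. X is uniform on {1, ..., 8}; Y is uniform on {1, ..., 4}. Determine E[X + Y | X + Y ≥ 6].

P(X + Y ≥ 6) = 11/16.
Summing (X+Y)·P(x,y) over outcomes with X + Y ≥ 6 gives 23/4.
E[X + Y | X + Y ≥ 6] = (23/4) / (11/16) = 92/11.

92/11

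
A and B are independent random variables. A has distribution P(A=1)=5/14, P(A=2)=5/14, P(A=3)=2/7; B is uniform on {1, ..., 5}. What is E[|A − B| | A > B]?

17/13

P(A > B) = 13/70.
Summing |A−B|·P(x,y) over outcomes with A > B gives 17/70.
E[|A − B| | A > B] = (17/70) / (13/70) = 17/13.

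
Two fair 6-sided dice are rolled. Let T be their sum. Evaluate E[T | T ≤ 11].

48/7

P(T ≤ 11) = 35/36.
E[T | T ≤ 11] = (20/3) / (35/36) = 48/7.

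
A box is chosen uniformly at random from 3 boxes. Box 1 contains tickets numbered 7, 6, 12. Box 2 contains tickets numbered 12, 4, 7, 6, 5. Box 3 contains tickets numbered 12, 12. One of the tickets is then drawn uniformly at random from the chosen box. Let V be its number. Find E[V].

407/45

E[V | box 1] = (7+6+12)/3 = 25/3.
E[V | box 2] = (12+4+7+6+5)/5 = 34/5.
E[V | box 3] = (12+12)/2 = 12.
By the law of total expectation,
E[V] = (1/3)·(25/3) + (1/3)·(34/5) + (1/3)·(12) = 407/45.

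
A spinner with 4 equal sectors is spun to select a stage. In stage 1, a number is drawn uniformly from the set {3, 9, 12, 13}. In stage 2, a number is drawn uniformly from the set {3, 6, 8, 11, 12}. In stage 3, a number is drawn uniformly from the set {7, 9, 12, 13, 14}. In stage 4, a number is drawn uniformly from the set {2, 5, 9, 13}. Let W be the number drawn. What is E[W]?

71/8

E[W | stage 1] = (3+9+12+13)/4 = 37/4.
E[W | stage 2] = (3+6+8+11+12)/5 = 8.
E[W | stage 3] = (7+9+12+13+14)/5 = 11.
E[W | stage 4] = (2+5+9+13)/4 = 29/4.
By the law of total expectation,
E[W] = (1/4)·(37/4) + (1/4)·(8) + (1/4)·(11) + (1/4)·(29/4) = 71/8.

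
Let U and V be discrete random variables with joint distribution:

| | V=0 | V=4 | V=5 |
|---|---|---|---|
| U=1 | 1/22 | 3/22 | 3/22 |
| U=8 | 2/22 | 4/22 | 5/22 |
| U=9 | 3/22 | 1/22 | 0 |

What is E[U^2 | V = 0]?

62

P(V = 0) = 3/11.
Σ U^2·P over the event = 1·(1/22) + 64·(2/22) + 81·(3/22) = 186/11.
E[U^2 | V = 0] = (186/11) / (3/11) = 62.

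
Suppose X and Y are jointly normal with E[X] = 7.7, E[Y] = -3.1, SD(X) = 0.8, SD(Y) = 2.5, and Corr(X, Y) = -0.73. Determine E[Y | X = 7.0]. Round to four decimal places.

-1.5031

The regression of Y on X has slope ρ·σ_Y/σ_X and passes through (μ_X, μ_Y).
E[Y | X=7.0] = -3.1 + (-0.73)·(2.5/0.8)·(7.0 − (7.7)) = -3.1 + (-2.28125)·(-0.7) = -1.5031.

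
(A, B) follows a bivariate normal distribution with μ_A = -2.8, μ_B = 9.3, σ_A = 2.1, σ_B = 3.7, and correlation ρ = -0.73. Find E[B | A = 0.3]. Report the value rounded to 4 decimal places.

The regression of B on A has slope ρ·σ_B/σ_A and passes through (μ_A, μ_B).
E[B | A=0.3] = 9.3 + (-0.73)·(3.7/2.1)·(0.3 − (-2.8)) = 9.3 + (-1.2862)·(3.1) = 5.3128.

5.3128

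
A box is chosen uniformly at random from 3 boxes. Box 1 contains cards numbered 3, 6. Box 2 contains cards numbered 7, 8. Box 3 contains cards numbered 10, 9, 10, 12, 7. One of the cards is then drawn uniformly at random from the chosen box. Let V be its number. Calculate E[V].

36/5

E[V | box 1] = (3+6)/2 = 9/2.
E[V | box 2] = (7+8)/2 = 15/2.
E[V | box 3] = (10+9+10+12+7)/5 = 48/5.
By the law of total expectation,
E[V] = (1/3)·(9/2) + (1/3)·(15/2) + (1/3)·(48/5) = 36/5.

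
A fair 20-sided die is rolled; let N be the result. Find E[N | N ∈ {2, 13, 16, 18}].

P(N ∈ {2, 13, 16, 18}) = 1/5.
Σ over the event: 2·1/20 + 13·1/20 + 16·1/20 + 18·1/20 = 49/20.
E[N | N ∈ {2, 13, 16, 18}] = (49/20) / (1/5) = 49/4.

49/4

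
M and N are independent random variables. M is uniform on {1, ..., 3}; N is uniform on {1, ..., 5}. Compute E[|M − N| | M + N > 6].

2

P(M + N > 6) = 1/5.
Summing |M−N|·P(x,y) over outcomes with M + N > 6 gives 2/5.
E[|M − N| | M + N > 6] = (2/5) / (1/5) = 2.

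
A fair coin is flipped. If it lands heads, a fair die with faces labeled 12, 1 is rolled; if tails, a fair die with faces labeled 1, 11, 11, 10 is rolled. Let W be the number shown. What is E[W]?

E[W | heads] = (12+1)/2 = 13/2.
E[W | tails] = (1+11+11+10)/4 = 33/4.
E[W] = (1/2)·(13/2) + (1/2)·(33/4) = 59/8.

59/8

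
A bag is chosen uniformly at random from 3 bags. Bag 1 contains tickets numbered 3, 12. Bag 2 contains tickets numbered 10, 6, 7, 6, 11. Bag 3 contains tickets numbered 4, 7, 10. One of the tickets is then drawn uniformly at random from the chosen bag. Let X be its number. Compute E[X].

E[X | bag 1] = (3+12)/2 = 15/2.
E[X | bag 2] = (10+6+7+6+11)/5 = 8.
E[X | bag 3] = (4+7+10)/3 = 7.
By the law of total expectation,
E[X] = (1/3)·(15/2) + (1/3)·(8) + (1/3)·(7) = 15/2.

15/2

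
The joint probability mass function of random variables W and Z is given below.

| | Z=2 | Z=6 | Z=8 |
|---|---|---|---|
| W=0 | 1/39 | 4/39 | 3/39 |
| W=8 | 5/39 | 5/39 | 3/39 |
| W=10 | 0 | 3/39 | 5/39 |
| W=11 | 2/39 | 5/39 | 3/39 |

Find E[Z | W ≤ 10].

172/29

P(W ≤ 10) = 29/39.
Σ Z·P over the event = 2·(1/39) + 6·(4/39) + 8·(3/39) + 2·(5/39) + 6·(5/39) + 8·(3/39) + 6·(3/39) + 8·(5/39) = 172/39.
E[Z | W ≤ 10] = (172/39) / (29/39) = 172/29.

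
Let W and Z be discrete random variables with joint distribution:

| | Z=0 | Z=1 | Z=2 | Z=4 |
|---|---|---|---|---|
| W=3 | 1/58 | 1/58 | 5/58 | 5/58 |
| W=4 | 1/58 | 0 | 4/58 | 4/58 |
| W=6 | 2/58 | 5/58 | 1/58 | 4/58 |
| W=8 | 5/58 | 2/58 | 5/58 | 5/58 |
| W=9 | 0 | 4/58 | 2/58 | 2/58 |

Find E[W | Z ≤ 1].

48/7

P(Z ≤ 1) = 21/58.
Σ W·P over the event = 3·(1/58) + 3·(1/58) + 4·(1/58) + 6·(2/58) + 6·(5/58) + 8·(5/58) + 8·(2/58) + 9·(4/58) = 72/29.
E[W | Z ≤ 1] = (72/29) / (21/58) = 48/7.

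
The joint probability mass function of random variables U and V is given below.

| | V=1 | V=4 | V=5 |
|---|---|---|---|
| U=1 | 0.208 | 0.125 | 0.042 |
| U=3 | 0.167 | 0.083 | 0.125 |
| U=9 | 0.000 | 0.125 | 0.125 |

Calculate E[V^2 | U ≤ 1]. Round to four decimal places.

P(U ≤ 1) = 0.375.
Σ V^2·P over the event = 1·(0.208) + 16·(0.125) + 25·(0.042) = 3.258.
E[V^2 | U ≤ 1] = (3.258) / (0.375) = 8.6880.

8.6880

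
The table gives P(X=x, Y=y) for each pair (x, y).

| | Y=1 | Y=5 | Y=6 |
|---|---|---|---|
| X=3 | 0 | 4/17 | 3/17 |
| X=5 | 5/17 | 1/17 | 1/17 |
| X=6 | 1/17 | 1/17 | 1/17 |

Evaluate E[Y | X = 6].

P(X = 6) = 3/17.
Summing Y·P(X=x,Y=y) over the conditioning event gives 12/17.
E[Y | X = 6] = (12/17) / (3/17) = 4.

4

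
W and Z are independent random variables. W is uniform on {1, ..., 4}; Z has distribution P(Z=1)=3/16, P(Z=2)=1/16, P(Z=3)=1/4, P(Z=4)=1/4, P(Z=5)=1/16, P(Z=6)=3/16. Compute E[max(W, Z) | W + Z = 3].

P(W + Z = 3) = 1/16.
Summing max(W,Z)·P(x,y) over outcomes with W + Z = 3 gives 1/8.
E[max(W, Z) | W + Z = 3] = (1/8) / (1/16) = 2.

2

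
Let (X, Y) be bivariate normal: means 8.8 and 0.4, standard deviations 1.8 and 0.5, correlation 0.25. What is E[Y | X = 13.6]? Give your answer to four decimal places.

0.7333

E[Y | X=x] = μ_Y + ρ(σ_Y/σ_X)(x − μ_X) for jointly normal variables.
E[Y | X=13.6] = 0.4 + (0.25)·(0.5/1.8)·(13.6 − (8.8)) = 0.4 + (0.069444)·(4.8) = 0.7333.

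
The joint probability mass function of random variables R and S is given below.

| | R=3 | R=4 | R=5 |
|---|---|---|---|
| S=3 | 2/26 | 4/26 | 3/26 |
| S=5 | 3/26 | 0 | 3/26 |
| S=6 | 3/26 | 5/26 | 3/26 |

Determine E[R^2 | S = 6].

182/11

P(S = 6) = 11/26.
Σ R^2·P over the event = 9·(3/26) + 16·(5/26) + 25·(3/26) = 7.
E[R^2 | S = 6] = (7) / (11/26) = 182/11.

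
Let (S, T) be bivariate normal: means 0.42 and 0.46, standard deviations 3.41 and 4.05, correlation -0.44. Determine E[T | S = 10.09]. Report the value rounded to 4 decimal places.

-4.5934

For a bivariate normal, E[T | S=x] = μ_T + ρ·(σ_T/σ_S)·(x − μ_S).
E[T | S=10.09] = 0.46 + (-0.44)·(4.05/3.41)·(10.09 − (0.42)) = 0.46 + (-0.522581)·(9.67) = -4.5934.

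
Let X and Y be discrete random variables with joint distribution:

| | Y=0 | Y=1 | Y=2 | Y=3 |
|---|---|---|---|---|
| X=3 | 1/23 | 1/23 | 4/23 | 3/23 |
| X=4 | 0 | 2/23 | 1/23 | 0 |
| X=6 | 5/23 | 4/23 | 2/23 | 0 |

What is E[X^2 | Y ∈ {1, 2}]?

P(Y ∈ {1, 2}) = 14/23.
Summing X^2·P(X=x,Y=y) over the conditioning event gives 309/23.
E[X^2 | Y ∈ {1, 2}] = (309/23) / (14/23) = 309/14.

309/14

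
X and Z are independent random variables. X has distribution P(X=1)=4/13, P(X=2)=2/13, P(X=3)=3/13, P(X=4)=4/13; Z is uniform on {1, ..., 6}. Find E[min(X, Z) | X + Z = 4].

11/9

P(X + Z = 4) = 3/26.
Summing min(X,Z)·P(x,y) over outcomes with X + Z = 4 gives 11/78.
E[min(X, Z) | X + Z = 4] = (11/78) / (3/26) = 11/9.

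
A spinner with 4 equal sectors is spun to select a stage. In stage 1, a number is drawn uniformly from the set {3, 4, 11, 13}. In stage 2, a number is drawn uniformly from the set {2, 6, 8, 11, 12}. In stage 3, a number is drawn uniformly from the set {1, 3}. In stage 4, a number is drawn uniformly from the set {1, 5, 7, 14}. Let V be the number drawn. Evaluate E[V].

243/40

E[V | stage 1] = (3+4+11+13)/4 = 31/4.
E[V | stage 2] = (2+6+8+11+12)/5 = 39/5.
E[V | stage 3] = (1+3)/2 = 2.
E[V | stage 4] = (1+5+7+14)/4 = 27/4.
E[V] = (1/4)·(31/4) + (1/4)·(39/5) + (1/4)·(2) + (1/4)·(27/4) = 243/40.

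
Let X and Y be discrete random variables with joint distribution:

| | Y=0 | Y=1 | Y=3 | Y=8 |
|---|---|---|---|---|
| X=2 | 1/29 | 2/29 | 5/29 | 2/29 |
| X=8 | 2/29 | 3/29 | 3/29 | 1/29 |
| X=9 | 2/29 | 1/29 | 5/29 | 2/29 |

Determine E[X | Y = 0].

36/5

P(Y = 0) = 5/29.
Σ X·P over the event = 2·(1/29) + 8·(2/29) + 9·(2/29) = 36/29.
E[X | Y = 0] = (36/29) / (5/29) = 36/5.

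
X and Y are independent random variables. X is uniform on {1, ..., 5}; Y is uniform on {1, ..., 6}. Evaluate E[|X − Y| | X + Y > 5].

41/20

P(X + Y > 5) = 2/3.
Summing |X−Y|·P(x,y) over outcomes with X + Y > 5 gives 41/30.
E[|X − Y| | X + Y > 5] = (41/30) / (2/3) = 41/20.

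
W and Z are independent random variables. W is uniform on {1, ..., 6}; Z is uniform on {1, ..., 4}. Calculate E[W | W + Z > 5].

32/7

P(W + Z > 5) = 7/12.
Summing W·P(x,y) over outcomes with W + Z > 5 gives 8/3.
E[W | W + Z > 5] = (8/3) / (7/12) = 32/7.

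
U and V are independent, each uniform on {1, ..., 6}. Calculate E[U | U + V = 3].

3/2

P(U + V = 3) = 1/18.
Summing U·P(x,y) over outcomes with U + V = 3 gives 1/12.
E[U | U + V = 3] = (1/12) / (1/18) = 3/2.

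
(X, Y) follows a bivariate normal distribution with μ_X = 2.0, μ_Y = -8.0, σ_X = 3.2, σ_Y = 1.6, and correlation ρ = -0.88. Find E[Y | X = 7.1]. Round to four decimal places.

-10.2440

The regression of Y on X has slope ρ·σ_Y/σ_X and passes through (μ_X, μ_Y).
E[Y | X=7.1] = -8.0 + (-0.88)·(1.6/3.2)·(7.1 − (2.0)) = -8.0 + (-0.44)·(5.1) = -10.2440.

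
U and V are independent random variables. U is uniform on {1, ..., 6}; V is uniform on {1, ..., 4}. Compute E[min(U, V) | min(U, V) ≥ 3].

Outcomes with min(U, V) ≥ 3: (3,3), (3,4), (4,3), (4,4), (5,3), (5,4), (6,3), (6,4), each with probability 1/24.
E[min(U, V) | min(U, V) ≥ 3] = (3 + 3 + 3 + 4 + 3 + 4 + 3 + 4) / 8 = 27/8.

27/8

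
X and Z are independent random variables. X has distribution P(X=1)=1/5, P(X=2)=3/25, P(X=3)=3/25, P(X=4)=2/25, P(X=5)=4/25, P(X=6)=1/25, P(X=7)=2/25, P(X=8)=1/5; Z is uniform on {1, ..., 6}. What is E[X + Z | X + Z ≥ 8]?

401/39

P(X + Z ≥ 8) = 13/25.
Summing (X+Z)·P(x,y) over outcomes with X + Z ≥ 8 gives 401/75.
E[X + Z | X + Z ≥ 8] = (401/75) / (13/25) = 401/39.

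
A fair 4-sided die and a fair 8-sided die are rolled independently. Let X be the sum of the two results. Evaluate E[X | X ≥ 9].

P(X ≥ 9) = 5/16.
Σ over the event: 9·1/8 + 10·3/32 + 11·1/16 + 12·1/32 = 25/8.
E[X | X ≥ 9] = (25/8) / (5/16) = 10.

10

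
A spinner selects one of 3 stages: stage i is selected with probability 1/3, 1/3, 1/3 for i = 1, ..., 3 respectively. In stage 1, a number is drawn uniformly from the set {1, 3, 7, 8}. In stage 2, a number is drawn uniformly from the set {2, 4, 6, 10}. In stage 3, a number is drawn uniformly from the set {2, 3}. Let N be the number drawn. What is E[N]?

17/4

E[N | stage 1] = (1+3+7+8)/4 = 19/4.
E[N | stage 2] = (2+4+6+10)/4 = 11/2.
E[N | stage 3] = (2+3)/2 = 5/2.
By the law of total expectation,
E[N] = (1/3)·(19/4) + (1/3)·(11/2) + (1/3)·(5/2) = 17/4.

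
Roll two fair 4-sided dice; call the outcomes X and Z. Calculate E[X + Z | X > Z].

Outcomes with X > Z: (2,1), (3,1), (3,2), (4,1), (4,2), (4,3), each with probability 1/16.
E[X + Z | X > Z] = (3 + 4 + 5 + 5 + 6 + 7) / 6 = 5.

5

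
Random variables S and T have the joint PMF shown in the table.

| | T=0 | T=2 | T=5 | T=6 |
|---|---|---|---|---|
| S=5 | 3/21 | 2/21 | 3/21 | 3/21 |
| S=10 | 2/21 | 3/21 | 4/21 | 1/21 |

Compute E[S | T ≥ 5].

P(T ≥ 5) = 11/21.
Σ S·P over the event = 5·(3/21) + 5·(3/21) + 10·(4/21) + 10·(1/21) = 80/21.
E[S | T ≥ 5] = (80/21) / (11/21) = 80/11.

80/11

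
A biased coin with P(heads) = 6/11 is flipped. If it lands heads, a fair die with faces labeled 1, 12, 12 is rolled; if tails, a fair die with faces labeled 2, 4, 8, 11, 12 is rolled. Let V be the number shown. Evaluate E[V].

87/11

E[V | heads] = (1+12+12)/3 = 25/3.
E[V | tails] = (2+4+8+11+12)/5 = 37/5.
E[V] = (6/11)·(25/3) + (5/11)·(37/5) = 87/11.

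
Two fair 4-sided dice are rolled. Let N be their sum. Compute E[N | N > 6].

22/3

P(N > 6) = 3/16.
Σ over the event: 7·1/8 + 8·1/16 = 11/8.
E[N | N > 6] = (11/8) / (3/16) = 22/3.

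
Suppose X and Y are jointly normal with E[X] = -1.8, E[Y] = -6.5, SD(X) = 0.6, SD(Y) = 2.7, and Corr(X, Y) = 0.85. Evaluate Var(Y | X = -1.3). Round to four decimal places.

2.0230

The conditional variance in a bivariate normal is σ_Y²(1 − ρ²), independent of x.
Var(Y | X=-1.3) = (2.7)²·(1 − (0.85)²) = 7.29·0.2775 = 2.0230.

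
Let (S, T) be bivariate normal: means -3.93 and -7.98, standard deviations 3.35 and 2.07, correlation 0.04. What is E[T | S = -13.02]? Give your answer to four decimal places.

-8.2047

E[T | S=x] = μ_T + ρ(σ_T/σ_S)(x − μ_S) for jointly normal variables.
E[T | S=-13.02] = -7.98 + (0.04)·(2.07/3.35)·(-13.02 − (-3.93)) = -7.98 + (0.024716)·(-9.09) = -8.2047.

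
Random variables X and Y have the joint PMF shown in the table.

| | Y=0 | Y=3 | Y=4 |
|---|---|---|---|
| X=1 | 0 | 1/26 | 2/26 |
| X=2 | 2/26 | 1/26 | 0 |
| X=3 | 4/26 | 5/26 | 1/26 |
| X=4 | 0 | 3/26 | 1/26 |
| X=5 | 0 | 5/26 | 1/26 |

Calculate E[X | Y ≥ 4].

14/5

P(Y ≥ 4) = 5/26.
Σ X·P over the event = 1·(2/26) + 3·(1/26) + 4·(1/26) + 5·(1/26) = 7/13.
E[X | Y ≥ 4] = (7/13) / (5/26) = 14/5.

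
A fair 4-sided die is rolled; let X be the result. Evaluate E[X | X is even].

Given X is even, X is equally likely to be any of {2, 4}.
E[X | X is even] = (2 + 4) / 2 = 3.

3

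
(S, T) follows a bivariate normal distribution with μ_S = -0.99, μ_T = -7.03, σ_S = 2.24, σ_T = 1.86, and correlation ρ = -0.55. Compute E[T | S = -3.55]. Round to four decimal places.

-5.8609

For a bivariate normal, E[T | S=x] = μ_T + ρ·(σ_T/σ_S)·(x − μ_S).
E[T | S=-3.55] = -7.03 + (-0.55)·(1.86/2.24)·(-3.55 − (-0.99)) = -7.03 + (-0.456696)·(-2.56) = -5.8609.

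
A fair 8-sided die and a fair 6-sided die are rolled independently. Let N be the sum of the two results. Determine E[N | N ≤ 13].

P(N ≤ 13) = 47/48.
E[N | N ≤ 13] = (185/24) / (47/48) = 370/47.

370/47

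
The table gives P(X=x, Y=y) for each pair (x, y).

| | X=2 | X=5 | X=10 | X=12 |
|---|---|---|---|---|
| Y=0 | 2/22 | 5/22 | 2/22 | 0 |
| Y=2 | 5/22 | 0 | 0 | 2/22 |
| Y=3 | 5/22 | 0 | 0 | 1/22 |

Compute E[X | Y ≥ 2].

P(Y ≥ 2) = 13/22.
Σ X·P over the event = 2·(5/22) + 2·(5/22) + 12·(2/22) + 12·(1/22) = 28/11.
E[X | Y ≥ 2] = (28/11) / (13/22) = 56/13.

56/13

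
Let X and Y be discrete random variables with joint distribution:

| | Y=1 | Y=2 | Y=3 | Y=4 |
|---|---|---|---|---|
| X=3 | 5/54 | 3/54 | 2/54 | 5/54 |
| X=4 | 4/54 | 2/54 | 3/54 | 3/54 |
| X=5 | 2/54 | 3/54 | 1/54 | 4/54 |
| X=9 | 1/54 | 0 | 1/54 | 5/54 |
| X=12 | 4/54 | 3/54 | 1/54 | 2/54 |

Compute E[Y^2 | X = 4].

P(X = 4) = 2/9.
Σ Y^2·P over the event = 1·(4/54) + 4·(2/54) + 9·(3/54) + 16·(3/54) = 29/18.
E[Y^2 | X = 4] = (29/18) / (2/9) = 29/4.

29/4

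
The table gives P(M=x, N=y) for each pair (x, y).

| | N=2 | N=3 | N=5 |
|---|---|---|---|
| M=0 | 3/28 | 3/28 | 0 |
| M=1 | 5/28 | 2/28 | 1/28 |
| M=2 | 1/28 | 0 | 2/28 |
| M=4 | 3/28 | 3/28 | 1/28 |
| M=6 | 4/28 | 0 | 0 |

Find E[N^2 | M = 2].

P(M = 2) = 3/28.
Σ N^2·P over the event = 4·(1/28) + 25·(2/28) = 27/14.
E[N^2 | M = 2] = (27/14) / (3/28) = 18.

18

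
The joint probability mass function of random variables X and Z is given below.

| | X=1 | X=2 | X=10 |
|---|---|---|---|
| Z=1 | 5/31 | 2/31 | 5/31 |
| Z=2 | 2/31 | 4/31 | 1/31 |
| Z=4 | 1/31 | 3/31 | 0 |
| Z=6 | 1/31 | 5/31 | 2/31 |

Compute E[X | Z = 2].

P(Z = 2) = 7/31.
Σ X·P over the event = 1·(2/31) + 2·(4/31) + 10·(1/31) = 20/31.
E[X | Z = 2] = (20/31) / (7/31) = 20/7.

20/7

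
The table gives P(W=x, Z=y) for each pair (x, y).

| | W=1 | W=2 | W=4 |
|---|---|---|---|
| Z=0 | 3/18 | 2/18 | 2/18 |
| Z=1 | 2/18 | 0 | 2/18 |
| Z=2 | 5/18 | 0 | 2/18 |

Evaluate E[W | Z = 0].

15/7

P(Z = 0) = 7/18.
Σ W·P over the event = 1·(3/18) + 2·(2/18) + 4·(2/18) = 5/6.
E[W | Z = 0] = (5/6) / (7/18) = 15/7.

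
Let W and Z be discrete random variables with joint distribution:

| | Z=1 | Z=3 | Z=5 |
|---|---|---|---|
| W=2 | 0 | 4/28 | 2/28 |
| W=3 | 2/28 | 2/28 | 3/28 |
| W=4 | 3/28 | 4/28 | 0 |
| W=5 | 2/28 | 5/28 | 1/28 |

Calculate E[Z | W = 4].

P(W = 4) = 1/4.
Σ Z·P over the event = 1·(3/28) + 3·(4/28) = 15/28.
E[Z | W = 4] = (15/28) / (1/4) = 15/7.

15/7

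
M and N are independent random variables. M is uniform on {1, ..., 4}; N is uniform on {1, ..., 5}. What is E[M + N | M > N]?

5

P(M > N) = 3/10.
Summing (M+N)·P(x,y) over outcomes with M > N gives 3/2.
E[M + N | M > N] = (3/2) / (3/10) = 5.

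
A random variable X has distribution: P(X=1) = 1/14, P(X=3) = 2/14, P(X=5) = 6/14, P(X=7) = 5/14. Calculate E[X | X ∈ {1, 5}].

31/7

P(X ∈ {1, 5}) = 1/2.
Σ over the event: 1·1/14 + 5·3/7 = 31/14.
E[X | X ∈ {1, 5}] = (31/14) / (1/2) = 31/7.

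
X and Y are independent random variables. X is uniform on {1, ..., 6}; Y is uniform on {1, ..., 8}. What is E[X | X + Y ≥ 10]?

P(X + Y ≥ 10) = 5/16.
Summing X·P(x,y) over outcomes with X + Y ≥ 10 gives 35/24.
E[X | X + Y ≥ 10] = (35/24) / (5/16) = 14/3.

14/3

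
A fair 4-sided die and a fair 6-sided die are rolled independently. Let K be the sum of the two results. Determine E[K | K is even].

6

P(K is even) = 1/2.
Σ over the event: 2·1/24 + 4·1/8 + 6·1/6 + 8·1/8 + 10·1/24 = 3.
E[K | K is even] = (3) / (1/2) = 6.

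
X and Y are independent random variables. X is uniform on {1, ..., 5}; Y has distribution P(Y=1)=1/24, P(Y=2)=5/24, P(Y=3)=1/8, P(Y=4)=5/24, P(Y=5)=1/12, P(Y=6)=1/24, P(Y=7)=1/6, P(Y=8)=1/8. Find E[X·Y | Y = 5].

P(Y = 5) = 1/12.
Summing XY·P(x,y) over outcomes with Y = 5 gives 5/4.
E[X·Y | Y = 5] = (5/4) / (1/12) = 15.

15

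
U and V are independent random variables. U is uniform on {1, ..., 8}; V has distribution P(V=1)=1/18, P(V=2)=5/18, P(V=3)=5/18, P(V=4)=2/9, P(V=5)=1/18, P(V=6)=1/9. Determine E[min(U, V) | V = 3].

P(V = 3) = 5/18.
Summing min(U,V)·P(x,y) over outcomes with V = 3 gives 35/48.
E[min(U, V) | V = 3] = (35/48) / (5/18) = 21/8.

21/8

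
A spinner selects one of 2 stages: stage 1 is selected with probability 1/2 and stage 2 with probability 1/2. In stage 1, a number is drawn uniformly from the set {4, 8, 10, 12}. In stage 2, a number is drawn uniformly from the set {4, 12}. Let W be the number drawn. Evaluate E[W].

33/4

E[W | stage 1] = (4+8+10+12)/4 = 17/2.
E[W | stage 2] = (4+12)/2 = 8.
By the law of total expectation,
E[W] = (1/2)·(17/2) + (1/2)·(8) = 33/4.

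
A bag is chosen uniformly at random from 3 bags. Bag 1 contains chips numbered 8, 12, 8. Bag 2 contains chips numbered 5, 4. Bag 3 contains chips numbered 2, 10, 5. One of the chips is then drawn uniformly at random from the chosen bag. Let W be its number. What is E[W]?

13/2

E[W | bag 1] = (8+12+8)/3 = 28/3.
E[W | bag 2] = (5+4)/2 = 9/2.
E[W | bag 3] = (2+10+5)/3 = 17/3.
E[W] = (1/3)·(28/3) + (1/3)·(9/2) + (1/3)·(17/3) = 13/2.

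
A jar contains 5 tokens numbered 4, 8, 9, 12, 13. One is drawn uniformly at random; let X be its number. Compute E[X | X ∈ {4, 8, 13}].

P(X ∈ {4, 8, 13}) = 3/5.
Σ over the event: 4·1/5 + 8·1/5 + 13·1/5 = 5.
E[X | X ∈ {4, 8, 13}] = (5) / (3/5) = 25/3.

25/3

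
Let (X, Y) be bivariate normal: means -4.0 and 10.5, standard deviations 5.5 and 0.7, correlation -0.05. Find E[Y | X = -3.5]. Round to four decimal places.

10.4968

For a bivariate normal, E[Y | X=x] = μ_Y + ρ·(σ_Y/σ_X)·(x − μ_X).
E[Y | X=-3.5] = 10.5 + (-0.05)·(0.7/5.5)·(-3.5 − (-4.0)) = 10.5 + (-0.0063636)·(0.5) = 10.4968.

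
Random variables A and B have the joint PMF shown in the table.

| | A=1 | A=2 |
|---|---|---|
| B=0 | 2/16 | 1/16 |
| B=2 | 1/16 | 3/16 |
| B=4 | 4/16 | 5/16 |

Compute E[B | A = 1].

P(A = 1) = 7/16.
Σ B·P over the event = 0·(2/16) + 2·(1/16) + 4·(4/16) = 9/8.
E[B | A = 1] = (9/8) / (7/16) = 18/7.

18/7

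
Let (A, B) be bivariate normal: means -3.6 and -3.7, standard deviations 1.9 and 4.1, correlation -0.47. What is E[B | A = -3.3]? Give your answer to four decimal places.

-4.0043

For a bivariate normal, E[B | A=x] = μ_B + ρ·(σ_B/σ_A)·(x − μ_A).
E[B | A=-3.3] = -3.7 + (-0.47)·(4.1/1.9)·(-3.3 − (-3.6)) = -3.7 + (-1.0142)·(0.3) = -4.0043.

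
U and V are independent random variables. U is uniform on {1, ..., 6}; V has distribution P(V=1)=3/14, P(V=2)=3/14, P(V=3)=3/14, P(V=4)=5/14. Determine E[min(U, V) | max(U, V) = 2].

4/3

P(max(U, V) = 2) = 3/28.
Summing min(U,V)·P(x,y) over outcomes with max(U, V) = 2 gives 1/7.
E[min(U, V) | max(U, V) = 2] = (1/7) / (3/28) = 4/3.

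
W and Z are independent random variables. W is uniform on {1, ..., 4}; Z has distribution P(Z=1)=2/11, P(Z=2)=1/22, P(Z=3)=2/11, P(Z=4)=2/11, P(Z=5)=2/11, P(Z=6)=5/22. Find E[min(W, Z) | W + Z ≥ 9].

P(W + Z ≥ 9) = 7/44.
Summing min(W,Z)·P(x,y) over outcomes with W + Z ≥ 9 gives 51/88.
E[min(W, Z) | W + Z ≥ 9] = (51/88) / (7/44) = 51/14.

51/14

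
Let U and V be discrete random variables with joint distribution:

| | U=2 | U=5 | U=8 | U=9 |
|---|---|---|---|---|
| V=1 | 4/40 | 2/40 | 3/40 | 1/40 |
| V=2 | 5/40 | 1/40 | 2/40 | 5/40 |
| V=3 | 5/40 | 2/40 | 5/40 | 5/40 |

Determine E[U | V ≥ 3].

P(V ≥ 3) = 17/40.
Σ U·P over the event = 2·(5/40) + 5·(2/40) + 8·(5/40) + 9·(5/40) = 21/8.
E[U | V ≥ 3] = (21/8) / (17/40) = 105/17.

105/17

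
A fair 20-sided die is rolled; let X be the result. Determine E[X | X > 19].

20

Given X > 19, X is equally likely to be any of {20}.
E[X | X > 19] = (20) / 1 = 20.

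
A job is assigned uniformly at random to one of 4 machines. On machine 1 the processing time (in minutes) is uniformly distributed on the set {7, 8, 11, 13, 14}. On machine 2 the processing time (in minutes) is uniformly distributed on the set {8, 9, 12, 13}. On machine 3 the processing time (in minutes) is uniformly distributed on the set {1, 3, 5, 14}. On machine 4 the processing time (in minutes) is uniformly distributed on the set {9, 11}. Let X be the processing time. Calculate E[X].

E[X | machine 1] = (7+8+11+13+14)/5 = 53/5.
E[X | machine 2] = (8+9+12+13)/4 = 21/2.
E[X | machine 3] = (1+3+5+14)/4 = 23/4.
E[X | machine 4] = (9+11)/2 = 10.
E[X] = (1/4)·(53/5) + (1/4)·(21/2) + (1/4)·(23/4) + (1/4)·(10) = 737/80.

737/80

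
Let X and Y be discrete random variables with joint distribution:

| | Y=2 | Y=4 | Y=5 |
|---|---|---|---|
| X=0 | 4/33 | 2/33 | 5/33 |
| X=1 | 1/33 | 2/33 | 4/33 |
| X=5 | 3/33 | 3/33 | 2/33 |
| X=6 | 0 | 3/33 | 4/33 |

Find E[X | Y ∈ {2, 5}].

P(Y ∈ {2, 5}) = 23/33.
Σ X·P over the event = 0·(4/33) + 0·(5/33) + 1·(1/33) + 1·(4/33) + 5·(3/33) + 5·(2/33) + 6·(4/33) = 18/11.
E[X | Y ∈ {2, 5}] = (18/11) / (23/33) = 54/23.

54/23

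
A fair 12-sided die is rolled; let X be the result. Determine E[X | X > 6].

Given X > 6, X is equally likely to be any of {7, 8, 9, 10, 11, 12}.
E[X | X > 6] = (7 + 8 + 9 + 10 + 11 + 12) / 6 = 19/2.

19/2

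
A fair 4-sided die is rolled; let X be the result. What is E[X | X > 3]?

4

Given X > 3, X is equally likely to be any of {4}.
E[X | X > 3] = (4) / 1 = 4.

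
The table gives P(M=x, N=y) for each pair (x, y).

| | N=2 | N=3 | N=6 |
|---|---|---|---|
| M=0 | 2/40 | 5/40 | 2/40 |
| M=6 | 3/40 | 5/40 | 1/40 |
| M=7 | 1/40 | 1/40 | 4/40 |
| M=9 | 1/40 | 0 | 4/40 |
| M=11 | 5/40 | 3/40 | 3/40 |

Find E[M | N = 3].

P(N = 3) = 7/20.
Σ M·P over the event = 0·(5/40) + 6·(5/40) + 7·(1/40) + 11·(3/40) = 7/4.
E[M | N = 3] = (7/4) / (7/20) = 5.

5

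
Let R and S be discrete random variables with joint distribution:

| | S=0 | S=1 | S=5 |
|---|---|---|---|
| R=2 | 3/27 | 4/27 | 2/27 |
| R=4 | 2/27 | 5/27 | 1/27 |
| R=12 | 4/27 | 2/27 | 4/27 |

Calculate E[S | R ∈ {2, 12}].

36/19

P(R ∈ {2, 12}) = 19/27.
Σ S·P over the event = 0·(3/27) + 1·(4/27) + 5·(2/27) + 0·(4/27) + 1·(2/27) + 5·(4/27) = 4/3.
E[S | R ∈ {2, 12}] = (4/3) / (19/27) = 36/19.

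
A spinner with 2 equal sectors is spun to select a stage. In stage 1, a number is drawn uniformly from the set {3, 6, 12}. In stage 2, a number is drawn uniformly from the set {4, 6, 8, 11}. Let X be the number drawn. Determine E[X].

E[X | stage 1] = (3+6+12)/3 = 7.
E[X | stage 2] = (4+6+8+11)/4 = 29/4.
E[X] = (1/2)·(7) + (1/2)·(29/4) = 57/8.

57/8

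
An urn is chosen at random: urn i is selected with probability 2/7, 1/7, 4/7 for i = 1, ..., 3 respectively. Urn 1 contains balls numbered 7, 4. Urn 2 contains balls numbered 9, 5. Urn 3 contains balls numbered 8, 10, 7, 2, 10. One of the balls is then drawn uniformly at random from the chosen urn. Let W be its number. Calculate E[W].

34/5

E[W | urn 1] = (7+4)/2 = 11/2.
E[W | urn 2] = (9+5)/2 = 7.
E[W | urn 3] = (8+10+7+2+10)/5 = 37/5.
By the law of total expectation,
E[W] = (2/7)·(11/2) + (1/7)·(7) + (4/7)·(37/5) = 34/5.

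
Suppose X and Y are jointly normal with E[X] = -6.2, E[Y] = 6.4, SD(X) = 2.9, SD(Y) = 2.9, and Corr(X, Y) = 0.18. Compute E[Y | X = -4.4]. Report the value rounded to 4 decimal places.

The regression of Y on X has slope ρ·σ_Y/σ_X and passes through (μ_X, μ_Y).
E[Y | X=-4.4] = 6.4 + (0.18)·(2.9/2.9)·(-4.4 − (-6.2)) = 6.4 + (0.18)·(1.8) = 6.7240.

6.7240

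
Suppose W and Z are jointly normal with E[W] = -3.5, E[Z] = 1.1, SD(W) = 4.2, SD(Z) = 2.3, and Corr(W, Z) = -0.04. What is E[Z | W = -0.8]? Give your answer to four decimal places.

For a bivariate normal, E[Z | W=x] = μ_Z + ρ·(σ_Z/σ_W)·(x − μ_W).
E[Z | W=-0.8] = 1.1 + (-0.04)·(2.3/4.2)·(-0.8 − (-3.5)) = 1.1 + (-0.021905)·(2.7) = 1.0409.

1.0409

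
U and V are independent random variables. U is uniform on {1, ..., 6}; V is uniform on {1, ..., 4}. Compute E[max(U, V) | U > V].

P(U > V) = 7/12.
Summing max(U,V)·P(x,y) over outcomes with U > V gives 8/3.
E[max(U, V) | U > V] = (8/3) / (7/12) = 32/7.

32/7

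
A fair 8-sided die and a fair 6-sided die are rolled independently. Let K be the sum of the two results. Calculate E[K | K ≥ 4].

P(K ≥ 4) = 15/16.
E[K | K ≥ 4] = (47/6) / (15/16) = 376/45.

376/45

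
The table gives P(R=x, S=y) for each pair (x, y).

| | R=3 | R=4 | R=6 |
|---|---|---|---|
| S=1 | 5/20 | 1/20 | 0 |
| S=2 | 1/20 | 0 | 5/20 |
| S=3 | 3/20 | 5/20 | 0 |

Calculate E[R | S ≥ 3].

P(S ≥ 3) = 2/5.
Σ R·P over the event = 3·(3/20) + 4·(5/20) = 29/20.
E[R | S ≥ 3] = (29/20) / (2/5) = 29/8.

29/8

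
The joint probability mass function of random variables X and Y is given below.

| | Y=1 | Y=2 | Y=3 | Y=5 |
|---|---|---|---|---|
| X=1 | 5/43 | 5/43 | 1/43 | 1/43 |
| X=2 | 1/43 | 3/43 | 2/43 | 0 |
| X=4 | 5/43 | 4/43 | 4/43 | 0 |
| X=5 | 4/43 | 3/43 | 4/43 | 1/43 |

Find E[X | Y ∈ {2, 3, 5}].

89/28

P(Y ∈ {2, 3, 5}) = 28/43.
Summing X·P(X=x,Y=y) over the conditioning event gives 89/43.
E[X | Y ∈ {2, 3, 5}] = (89/43) / (28/43) = 89/28.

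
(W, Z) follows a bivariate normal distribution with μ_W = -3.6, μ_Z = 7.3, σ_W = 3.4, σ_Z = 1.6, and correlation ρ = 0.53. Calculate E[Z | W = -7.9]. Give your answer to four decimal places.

6.2275

The regression of Z on W has slope ρ·σ_Z/σ_W and passes through (μ_W, μ_Z).
E[Z | W=-7.9] = 7.3 + (0.53)·(1.6/3.4)·(-7.9 − (-3.6)) = 7.3 + (0.24941)·(-4.3) = 6.2275.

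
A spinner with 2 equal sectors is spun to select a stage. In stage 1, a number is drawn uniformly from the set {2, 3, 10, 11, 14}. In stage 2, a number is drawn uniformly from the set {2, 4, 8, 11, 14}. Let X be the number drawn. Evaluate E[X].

79/10

E[X | stage 1] = (2+3+10+11+14)/5 = 8.
E[X | stage 2] = (2+4+8+11+14)/5 = 39/5.
E[X] = (1/2)·(8) + (1/2)·(39/5) = 79/10.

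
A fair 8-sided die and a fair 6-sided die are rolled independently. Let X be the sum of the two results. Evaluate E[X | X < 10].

P(X < 10) = 11/16.
Σ over the event: 2·1/48 + 3·1/24 + 4·1/16 + 5·1/12 + 6·5/48 + 7·1/8 + 8·1/8 + 9·1/8 = 107/24.
E[X | X < 10] = (107/24) / (11/16) = 214/33.

214/33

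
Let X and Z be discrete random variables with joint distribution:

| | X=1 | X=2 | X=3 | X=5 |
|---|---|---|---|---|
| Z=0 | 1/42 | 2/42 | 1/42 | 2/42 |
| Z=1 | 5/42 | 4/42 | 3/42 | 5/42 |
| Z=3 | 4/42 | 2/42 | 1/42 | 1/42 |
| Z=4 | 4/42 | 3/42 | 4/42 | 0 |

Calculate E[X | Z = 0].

3

P(Z = 0) = 1/7.
Σ X·P over the event = 1·(1/42) + 2·(2/42) + 3·(1/42) + 5·(2/42) = 3/7.
E[X | Z = 0] = (3/7) / (1/7) = 3.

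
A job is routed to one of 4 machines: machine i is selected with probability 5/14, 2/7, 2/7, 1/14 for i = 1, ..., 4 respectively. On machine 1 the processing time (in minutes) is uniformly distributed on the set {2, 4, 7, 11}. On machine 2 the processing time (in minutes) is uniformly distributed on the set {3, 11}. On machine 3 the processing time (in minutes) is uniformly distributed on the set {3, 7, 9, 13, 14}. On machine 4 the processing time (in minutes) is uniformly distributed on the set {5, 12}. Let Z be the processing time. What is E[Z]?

E[Z | machine 1] = (2+4+7+11)/4 = 6.
E[Z | machine 2] = (3+11)/2 = 7.
E[Z | machine 3] = (3+7+9+13+14)/5 = 46/5.
E[Z | machine 4] = (5+12)/2 = 17/2.
By the law of total expectation,
E[Z] = (5/14)·(6) + (2/7)·(7) + (2/7)·(46/5) + (1/14)·(17/2) = 1033/140.

1033/140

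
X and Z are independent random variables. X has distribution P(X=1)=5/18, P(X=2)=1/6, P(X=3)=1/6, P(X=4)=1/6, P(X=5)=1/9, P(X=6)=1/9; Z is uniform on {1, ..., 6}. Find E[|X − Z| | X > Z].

P(X > Z) = 1/3.
Summing |X−Z|·P(x,y) over outcomes with X > Z gives 20/27.
E[|X − Z| | X > Z] = (20/27) / (1/3) = 20/9.

20/9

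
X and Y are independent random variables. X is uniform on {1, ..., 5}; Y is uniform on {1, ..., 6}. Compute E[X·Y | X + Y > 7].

Outcomes with X + Y > 7: (2,6), (3,5), (3,6), (4,4), (4,5), (4,6), (5,3), (5,4), (5,5), (5,6), each with probability 1/30.
E[X·Y | X + Y > 7] = (12 + 15 + 18 + 16 + 20 + 24 + 15 + 20 + 25 + 30) / 10 = 39/2.

39/2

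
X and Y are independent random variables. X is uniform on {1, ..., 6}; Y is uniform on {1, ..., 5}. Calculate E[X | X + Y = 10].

11/2

Outcomes with X + Y = 10: (5,5), (6,4), each with probability 1/30.
E[X | X + Y = 10] = (5 + 6) / 2 = 11/2.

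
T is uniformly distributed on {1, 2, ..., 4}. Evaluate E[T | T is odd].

Given T is odd, T is equally likely to be any of {1, 3}.
E[T | T is odd] = (1 + 3) / 2 = 2.

2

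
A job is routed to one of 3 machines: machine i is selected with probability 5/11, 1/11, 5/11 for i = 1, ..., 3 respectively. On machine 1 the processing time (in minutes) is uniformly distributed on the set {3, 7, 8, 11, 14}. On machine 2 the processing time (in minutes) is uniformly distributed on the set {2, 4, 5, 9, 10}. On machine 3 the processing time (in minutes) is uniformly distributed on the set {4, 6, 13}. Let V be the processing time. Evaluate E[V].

E[V | machine 1] = (3+7+8+11+14)/5 = 43/5.
E[V | machine 2] = (2+4+5+9+10)/5 = 6.
E[V | machine 3] = (4+6+13)/3 = 23/3.
By the law of total expectation,
E[V] = (5/11)·(43/5) + (1/11)·(6) + (5/11)·(23/3) = 262/33.

262/33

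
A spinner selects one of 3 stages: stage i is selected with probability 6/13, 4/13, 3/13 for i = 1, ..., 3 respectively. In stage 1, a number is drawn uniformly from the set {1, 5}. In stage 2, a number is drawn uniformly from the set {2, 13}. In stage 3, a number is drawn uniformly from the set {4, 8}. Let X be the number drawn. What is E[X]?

66/13

E[X | stage 1] = (1+5)/2 = 3.
E[X | stage 2] = (2+13)/2 = 15/2.
E[X | stage 3] = (4+8)/2 = 6.
By the law of total expectation,
E[X] = (6/13)·(3) + (4/13)·(15/2) + (3/13)·(6) = 66/13.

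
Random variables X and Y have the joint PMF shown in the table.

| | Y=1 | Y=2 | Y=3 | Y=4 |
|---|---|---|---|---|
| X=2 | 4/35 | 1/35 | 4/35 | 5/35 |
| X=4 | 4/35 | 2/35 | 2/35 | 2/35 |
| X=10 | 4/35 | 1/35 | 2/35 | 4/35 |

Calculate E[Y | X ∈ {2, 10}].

66/25

P(X ∈ {2, 10}) = 5/7.
Summing Y·P(X=x,Y=y) over the conditioning event gives 66/35.
E[Y | X ∈ {2, 10}] = (66/35) / (5/7) = 66/25.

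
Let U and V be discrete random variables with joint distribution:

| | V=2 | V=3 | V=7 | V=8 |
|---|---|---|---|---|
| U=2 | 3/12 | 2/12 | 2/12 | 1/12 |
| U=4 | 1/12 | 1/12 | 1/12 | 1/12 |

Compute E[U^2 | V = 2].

7

P(V = 2) = 1/3.
Σ U^2·P over the event = 4·(3/12) + 16·(1/12) = 7/3.
E[U^2 | V = 2] = (7/3) / (1/3) = 7.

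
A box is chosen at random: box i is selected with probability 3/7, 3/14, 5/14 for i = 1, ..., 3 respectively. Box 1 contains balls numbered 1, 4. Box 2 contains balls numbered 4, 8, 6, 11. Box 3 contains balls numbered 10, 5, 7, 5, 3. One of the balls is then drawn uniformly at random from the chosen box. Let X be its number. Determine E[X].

E[X | box 1] = (1+4)/2 = 5/2.
E[X | box 2] = (4+8+6+11)/4 = 29/4.
E[X | box 3] = (10+5+7+5+3)/5 = 6.
By the law of total expectation,
E[X] = (3/7)·(5/2) + (3/14)·(29/4) + (5/14)·(6) = 267/56.

267/56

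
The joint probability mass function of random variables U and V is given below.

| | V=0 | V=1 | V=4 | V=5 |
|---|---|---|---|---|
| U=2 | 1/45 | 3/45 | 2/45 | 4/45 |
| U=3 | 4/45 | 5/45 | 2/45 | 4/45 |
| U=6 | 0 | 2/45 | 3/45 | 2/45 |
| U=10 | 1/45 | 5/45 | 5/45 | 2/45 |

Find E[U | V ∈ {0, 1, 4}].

P(V ∈ {0, 1, 4}) = 11/15.
Summing U·P(U=x,V=y) over the conditioning event gives 37/9.
E[U | V ∈ {0, 1, 4}] = (37/9) / (11/15) = 185/33.

185/33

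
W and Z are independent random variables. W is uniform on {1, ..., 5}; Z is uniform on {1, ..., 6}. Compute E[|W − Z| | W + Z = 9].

P(W + Z = 9) = 1/10.
Summing |W−Z|·P(x,y) over outcomes with W + Z = 9 gives 1/6.
E[|W − Z| | W + Z = 9] = (1/6) / (1/10) = 5/3.

5/3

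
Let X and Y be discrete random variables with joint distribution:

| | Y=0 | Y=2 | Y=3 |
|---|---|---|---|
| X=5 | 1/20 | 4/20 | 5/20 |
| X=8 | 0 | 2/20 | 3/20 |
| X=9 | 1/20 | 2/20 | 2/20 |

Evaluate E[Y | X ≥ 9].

P(X ≥ 9) = 1/4.
Summing Y·P(X=x,Y=y) over the conditioning event gives 1/2.
E[Y | X ≥ 9] = (1/2) / (1/4) = 2.

2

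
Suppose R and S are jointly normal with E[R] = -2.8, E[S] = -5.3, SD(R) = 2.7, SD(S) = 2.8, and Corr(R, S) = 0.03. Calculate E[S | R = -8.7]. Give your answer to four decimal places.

The regression of S on R has slope ρ·σ_S/σ_R and passes through (μ_R, μ_S).
E[S | R=-8.7] = -5.3 + (0.03)·(2.8/2.7)·(-8.7 − (-2.8)) = -5.3 + (0.031111)·(-5.9) = -5.4836.

-5.4836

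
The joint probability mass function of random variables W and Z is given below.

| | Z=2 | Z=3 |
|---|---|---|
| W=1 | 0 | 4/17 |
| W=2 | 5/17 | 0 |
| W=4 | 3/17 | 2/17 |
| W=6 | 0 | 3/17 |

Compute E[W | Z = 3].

10/3

P(Z = 3) = 9/17.
Σ W·P over the event = 1·(4/17) + 4·(2/17) + 6·(3/17) = 30/17.
E[W | Z = 3] = (30/17) / (9/17) = 10/3.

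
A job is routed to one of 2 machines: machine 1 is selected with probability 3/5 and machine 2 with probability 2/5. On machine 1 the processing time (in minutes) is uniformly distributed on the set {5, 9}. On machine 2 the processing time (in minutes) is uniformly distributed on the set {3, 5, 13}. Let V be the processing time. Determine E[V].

E[V | machine 1] = (5+9)/2 = 7.
E[V | machine 2] = (3+5+13)/3 = 7.
E[V] = (3/5)·(7) + (2/5)·(7) = 7.

7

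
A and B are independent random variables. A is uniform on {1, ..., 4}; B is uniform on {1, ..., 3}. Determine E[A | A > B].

10/3

Outcomes with A > B: (2,1), (3,1), (3,2), (4,1), (4,2), (4,3), each with probability 1/12.
E[A | A > B] = (2 + 3 + 3 + 4 + 4 + 4) / 6 = 10/3.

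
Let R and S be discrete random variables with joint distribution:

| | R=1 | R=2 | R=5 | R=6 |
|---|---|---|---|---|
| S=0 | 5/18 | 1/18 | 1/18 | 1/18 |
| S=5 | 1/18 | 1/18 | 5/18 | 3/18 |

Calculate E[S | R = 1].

5/6

P(R = 1) = 1/3.
Σ S·P over the event = 0·(5/18) + 5·(1/18) = 5/18.
E[S | R = 1] = (5/18) / (1/3) = 5/6.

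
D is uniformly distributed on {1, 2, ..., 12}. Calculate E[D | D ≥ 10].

Given D ≥ 10, D is equally likely to be any of {10, 11, 12}.
E[D | D ≥ 10] = (10 + 11 + 12) / 3 = 11.

11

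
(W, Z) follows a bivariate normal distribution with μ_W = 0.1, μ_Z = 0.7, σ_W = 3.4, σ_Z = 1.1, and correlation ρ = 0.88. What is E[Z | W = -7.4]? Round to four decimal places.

E[Z | W=x] = μ_Z + ρ(σ_Z/σ_W)(x − μ_W) for jointly normal variables.
E[Z | W=-7.4] = 0.7 + (0.88)·(1.1/3.4)·(-7.4 − (0.1)) = 0.7 + (0.28471)·(-7.5) = -1.4353.

-1.4353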